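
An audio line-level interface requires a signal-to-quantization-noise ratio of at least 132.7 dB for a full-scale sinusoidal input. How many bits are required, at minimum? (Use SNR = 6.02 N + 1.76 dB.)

22 bits

N ≥ (132.7 − 1.76)/6.02 = 21.751 → N_min = 22.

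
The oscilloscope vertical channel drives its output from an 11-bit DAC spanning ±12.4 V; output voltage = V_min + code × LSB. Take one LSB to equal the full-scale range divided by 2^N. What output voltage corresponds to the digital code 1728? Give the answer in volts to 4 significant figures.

Full-scale range = 12.4 V − (-12.4 V) = 24.8 V. LSB = 24.8 V / 2^11.
V_out = V_min + code × LSB = -12.4 V + 1728 × 24.8 V / 2048
      = -12.4 V + 20.9250 V = 8.52500 V.

8.525 V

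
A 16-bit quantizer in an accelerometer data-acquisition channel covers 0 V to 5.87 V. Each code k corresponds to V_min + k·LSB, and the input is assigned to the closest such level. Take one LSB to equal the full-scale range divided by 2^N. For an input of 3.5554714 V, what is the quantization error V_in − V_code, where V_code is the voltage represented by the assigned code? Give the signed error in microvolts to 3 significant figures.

+26.3 µV

Full-scale range = 5.87 V. LSB = 5.87 V / 2^16 ≈ 89.57 µV.
Position in LSBs: (3.5554714 − (0)) × 65536/5.87 = 39695.2936; rounding gives k = 39695.
V_code = 0 + (39695/65536) × 5.87 = 3.5554450989 V.
V_in − V_code = 3.5554714 − (3.5554450989) = +26.3 µV.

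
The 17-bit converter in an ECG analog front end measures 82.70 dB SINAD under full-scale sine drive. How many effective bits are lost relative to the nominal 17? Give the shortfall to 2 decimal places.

3.55 bits

Effective bits = (82.70 − 1.76)/6.02 = 13.4452.
Lost resolution: 17 − 13.4452 = 3.5548 bits.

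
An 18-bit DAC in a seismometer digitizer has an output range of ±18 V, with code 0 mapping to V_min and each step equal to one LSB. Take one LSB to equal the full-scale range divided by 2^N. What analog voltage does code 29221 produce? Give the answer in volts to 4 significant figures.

-13.99 V

Span: 18 V − (-18 V) = 36 V. LSB = 36 V / 2^18.
V_out = -18 + 29221 × (36/262144) V
      = -18 V + 4.01289 V = -13.9871 V.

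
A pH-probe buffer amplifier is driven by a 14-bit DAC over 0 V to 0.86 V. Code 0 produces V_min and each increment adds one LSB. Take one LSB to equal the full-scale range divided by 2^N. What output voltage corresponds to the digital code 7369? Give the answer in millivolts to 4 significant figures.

386.8 mV

Span = 0.86 V. LSB = 0.86 V / 2^14.
Output = V_min + (7369/16384) × range = 0 + 0.449768 × 0.86 V
      = 0 V + 0.386801 V = 0.386801 V.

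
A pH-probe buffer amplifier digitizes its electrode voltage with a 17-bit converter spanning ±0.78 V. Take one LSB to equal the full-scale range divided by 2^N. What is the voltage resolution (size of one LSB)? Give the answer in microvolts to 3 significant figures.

The full-scale span is 0.78 − (-0.78) = 1.56 V.
2^17 = 131072 levels.
One LSB is 1.56 V / 131072 = 11.9 µV.

11.9 µV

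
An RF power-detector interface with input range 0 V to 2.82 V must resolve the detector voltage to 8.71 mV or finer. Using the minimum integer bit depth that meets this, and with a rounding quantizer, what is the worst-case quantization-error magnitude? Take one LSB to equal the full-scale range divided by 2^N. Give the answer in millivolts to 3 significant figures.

2.75 mV

Span = 2.82 V.
Required number of levels: 2.82/8.71 mV = 323.77; smallest N with 2^N ≥ that is 9.
One LSB is 2.82 V / 512 = 5.5078 mV.
Half an LSB is 2.75 mV.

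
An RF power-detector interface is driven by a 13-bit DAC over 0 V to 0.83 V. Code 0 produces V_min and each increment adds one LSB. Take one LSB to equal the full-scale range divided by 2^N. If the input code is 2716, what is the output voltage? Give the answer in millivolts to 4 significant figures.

Range is 0.83 V. LSB = 0.83 V / 2^13.
V_out = 0 + 2716 × (0.83/8192) V
      = 0 V + 0.275181 V = 0.275181 V.

275.2 mV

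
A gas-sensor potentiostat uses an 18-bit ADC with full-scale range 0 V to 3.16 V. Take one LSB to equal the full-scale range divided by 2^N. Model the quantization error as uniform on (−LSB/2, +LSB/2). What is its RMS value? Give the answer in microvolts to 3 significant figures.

3.48 µV

Span = 3.16 V.
Step size = 3.16/262144 V = 12.054 µV.
For a uniform distribution on [−LSB/2, +LSB/2], V_rms = LSB/√12 = 12.054 µV/3.4641 = 3.48 µV.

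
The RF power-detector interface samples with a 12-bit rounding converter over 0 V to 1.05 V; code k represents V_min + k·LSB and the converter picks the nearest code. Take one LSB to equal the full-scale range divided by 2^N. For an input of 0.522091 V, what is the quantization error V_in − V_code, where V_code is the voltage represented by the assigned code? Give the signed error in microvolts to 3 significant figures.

Full-scale range = 1.05 V. LSB = 1.05 V / 2^12 ≈ 256.3 µV.
Position in LSBs: (0.522091 − (0)) × 4096/1.05 = 2036.6521; rounding gives k = 2037.
V_code = 0 + (2037/4096) × 1.05 = 0.5221801758 V.
e = 0.522091 − (0.5221801758) = −89.2 µV.

−89.2 µV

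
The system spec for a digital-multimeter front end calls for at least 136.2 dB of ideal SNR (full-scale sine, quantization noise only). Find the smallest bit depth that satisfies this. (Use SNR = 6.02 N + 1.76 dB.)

N ≥ (136.2 − 1.76)/6.02 = 22.332 → N_min = 23.

23 bits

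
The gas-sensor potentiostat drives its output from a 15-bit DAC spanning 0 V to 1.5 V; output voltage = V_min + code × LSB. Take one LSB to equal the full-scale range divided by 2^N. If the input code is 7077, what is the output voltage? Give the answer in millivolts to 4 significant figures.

Full-scale range = 1.5 V. LSB = 1.5 V / 2^15.
V_out = 0 + 7077 × (1.5/32768) V
      = 0 V + 0.323959 V = 0.323959 V.

324.0 mV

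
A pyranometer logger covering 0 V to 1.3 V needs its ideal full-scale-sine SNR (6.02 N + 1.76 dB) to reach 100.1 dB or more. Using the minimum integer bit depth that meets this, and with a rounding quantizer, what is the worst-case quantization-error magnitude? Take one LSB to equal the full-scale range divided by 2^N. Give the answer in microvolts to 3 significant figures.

4.96 µV

Full-scale range = 1.3 V.
Solving 6.02 N ≥ 100.1 − 1.76: N ≥ 16.336. Round up → N = 17.
LSB = 1.3 V ÷ 2^17 = 1.3/131072 V = 9.9182 µV.
Half an LSB is 4.96 µV.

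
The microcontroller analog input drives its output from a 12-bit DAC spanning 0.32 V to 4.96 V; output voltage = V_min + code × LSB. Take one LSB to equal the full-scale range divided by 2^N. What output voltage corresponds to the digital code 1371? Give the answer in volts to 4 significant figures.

1.873 V

Span: 4.96 V − (0.32 V) = 4.64 V. LSB = 4.64 V / 2^12.
Output = V_min + (1371/4096) × range = 0.32 + 0.334717 × 4.64 V
      = 0.32 + 1.55309 = 1.87309 V.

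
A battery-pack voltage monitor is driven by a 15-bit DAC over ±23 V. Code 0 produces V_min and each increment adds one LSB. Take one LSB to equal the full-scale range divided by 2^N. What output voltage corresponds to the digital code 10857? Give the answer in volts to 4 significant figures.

The full-scale span is 23 − (-23) = 46 V. LSB = 46 V / 2^15.
V_out = V_min + code × LSB = -23 V + 10857 × 46 V / 32768
      = -23 V + 15.2411 V = -7.75885 V.

-7.759 V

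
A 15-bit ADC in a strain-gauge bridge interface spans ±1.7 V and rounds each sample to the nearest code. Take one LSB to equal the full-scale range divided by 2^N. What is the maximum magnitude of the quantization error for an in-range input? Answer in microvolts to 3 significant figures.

Full-scale range = 1.7 V − (-1.7 V) = 3.4 V.
One LSB is 3.4 V / 32768 = 103.76 µV.
A rounding quantizer has |error| ≤ LSB/2 = 51.9 µV.

51.9 µV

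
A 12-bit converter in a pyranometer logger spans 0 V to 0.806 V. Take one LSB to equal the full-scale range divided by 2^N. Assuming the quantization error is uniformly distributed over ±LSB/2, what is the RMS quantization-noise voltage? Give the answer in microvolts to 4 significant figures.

56.80 µV

Full-scale range = 0.806 V.
LSB = 0.806 V ÷ 2^12 = 0.806/4096 V = 196.777 µV.
For a uniform distribution on [−LSB/2, +LSB/2], V_rms = LSB/√12 = 196.777 µV/3.4641 = 56.80 µV.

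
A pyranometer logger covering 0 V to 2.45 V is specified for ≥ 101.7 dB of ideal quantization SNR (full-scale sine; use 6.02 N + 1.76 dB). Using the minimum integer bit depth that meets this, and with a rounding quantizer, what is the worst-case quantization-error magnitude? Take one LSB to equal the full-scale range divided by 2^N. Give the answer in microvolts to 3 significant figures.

Full-scale range = 2.45 V.
6.02 N + 1.76 ≥ 101.7 gives N ≥ 16.601, so the minimum integer is 17.
Step size = 2.45/131072 V = 18.692 µV.
Max error for round-to-nearest is LSB/2 = 9.35 µV.

9.35 µV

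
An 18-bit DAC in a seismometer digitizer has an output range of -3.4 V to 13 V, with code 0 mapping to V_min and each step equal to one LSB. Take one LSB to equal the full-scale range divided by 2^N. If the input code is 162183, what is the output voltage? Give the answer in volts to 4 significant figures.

Span: 13 V − (-3.4 V) = 16.4 V. LSB = 16.4 V / 2^18.
V_out = -3.4 + 162183 × (16.4/262144) V
      = -3.4 V + 10.1463 V = 6.74634 V.

6.746 V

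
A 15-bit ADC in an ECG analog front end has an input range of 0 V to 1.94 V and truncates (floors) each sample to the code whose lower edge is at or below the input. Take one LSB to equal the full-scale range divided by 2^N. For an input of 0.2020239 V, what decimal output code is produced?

Range is 1.94 V. LSB = 1.94 V / 2^15 ≈ 59.20 µV.
code = ⌊(V_in − V_min)/LSB⌋ = ⌊(V_in − V_min) × 2^15 / range⌋
     = ⌊(0.2020239 − (0)) × 32768 / 1.94⌋ = ⌊0.2020239 × 32768/1.94⌋
     = ⌊3412.329⌋ = 3412.

3412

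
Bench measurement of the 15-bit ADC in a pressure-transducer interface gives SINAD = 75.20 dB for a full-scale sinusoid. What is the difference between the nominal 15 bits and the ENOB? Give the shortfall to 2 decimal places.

N_eff = (75.20 − 1.76)/6.02 = 12.1993 bits.
Lost resolution: 15 − 12.1993 = 2.8007 bits.

2.80 bits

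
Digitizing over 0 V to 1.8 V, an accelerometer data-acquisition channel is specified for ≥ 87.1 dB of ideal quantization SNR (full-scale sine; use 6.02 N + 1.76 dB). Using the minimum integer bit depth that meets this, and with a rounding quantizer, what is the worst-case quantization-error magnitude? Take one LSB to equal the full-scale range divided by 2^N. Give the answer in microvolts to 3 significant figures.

Full-scale range = 1.8 V.
6.02 N + 1.76 ≥ 87.1 gives N ≥ 14.176, so the minimum integer is 15.
One LSB is 1.8 V / 32768 = 54.932 µV.
Max error for round-to-nearest is LSB/2 = 27.5 µV.

27.5 µV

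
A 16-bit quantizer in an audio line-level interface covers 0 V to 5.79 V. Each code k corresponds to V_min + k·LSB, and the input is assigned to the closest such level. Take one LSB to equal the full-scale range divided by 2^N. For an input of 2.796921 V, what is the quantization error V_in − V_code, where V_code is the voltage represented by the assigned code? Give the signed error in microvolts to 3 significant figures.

−12.3 µV

Span = 5.79 V. LSB = 5.79 V / 2^16 ≈ 88.35 µV.
(2.796921 − (0)) / LSB = 2.796921 × 65536/5.79 = 31657.8609. Nearest integer: k = 31658.
V_code = 0 + (31658/65536) × 5.79 = 2.7969332886 V.
e = 2.796921 − (2.7969332886) = −12.3 µV.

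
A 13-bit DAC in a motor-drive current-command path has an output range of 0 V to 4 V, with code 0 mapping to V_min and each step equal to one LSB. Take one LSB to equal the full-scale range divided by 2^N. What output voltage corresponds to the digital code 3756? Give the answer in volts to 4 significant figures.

Span = 4 V. LSB = 4 V / 2^13.
V_out = 0 + 3756 × (4/8192) V
      = 0 V + 1.83398 V = 1.83398 V.

1.834 V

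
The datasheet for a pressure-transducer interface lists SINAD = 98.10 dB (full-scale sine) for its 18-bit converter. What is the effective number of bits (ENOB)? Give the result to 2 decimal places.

ENOB = (98.10 − 1.76)/6.02 = 16.0033 bits.

16.00 bits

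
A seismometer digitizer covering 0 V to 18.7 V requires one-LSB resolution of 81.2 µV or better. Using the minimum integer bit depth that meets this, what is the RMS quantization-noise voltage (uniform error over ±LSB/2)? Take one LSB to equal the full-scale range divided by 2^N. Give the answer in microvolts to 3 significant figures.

Range is 18.7 V.
Levels needed ≥ 18.7/81.2 µV = 230300. 2^18 = 262144 suffices, so N_min = 18.
Step size = 18.7/262144 V = 71.335 µV.
V_rms = LSB/√12 = 20.6 µV.

20.6 µV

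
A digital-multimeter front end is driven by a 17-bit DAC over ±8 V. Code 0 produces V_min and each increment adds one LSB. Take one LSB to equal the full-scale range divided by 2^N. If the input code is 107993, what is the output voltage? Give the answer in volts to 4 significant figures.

Full-scale range = 8 V − (-8 V) = 16 V. LSB = 16 V / 2^17.
Output = V_min + (107993/131072) × range = -8 + 0.823921 × 16 V
      = -8 + 13.1827 = 5.18274 V.

5.183 V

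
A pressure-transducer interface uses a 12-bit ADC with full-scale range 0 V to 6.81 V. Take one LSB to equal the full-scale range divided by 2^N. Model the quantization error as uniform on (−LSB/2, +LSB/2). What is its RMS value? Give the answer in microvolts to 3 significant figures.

480 µV

V_FS = 6.81 V.
Step size = 6.81/4096 V = 1.6626 mV.
RMS of a uniform error over width LSB is LSB/√12 = 480 µV.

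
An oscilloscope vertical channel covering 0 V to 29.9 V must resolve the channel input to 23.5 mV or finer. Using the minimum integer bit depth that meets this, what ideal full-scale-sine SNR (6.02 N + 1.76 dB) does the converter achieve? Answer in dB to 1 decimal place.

Span = 29.9 V.
29.9 V / 23.5 mV = 1272. Since 2^10 = 1024 and 2^11 = 2048, N = 11.
6.02(11) + 1.76 = 67.98 dB.

68.0 dB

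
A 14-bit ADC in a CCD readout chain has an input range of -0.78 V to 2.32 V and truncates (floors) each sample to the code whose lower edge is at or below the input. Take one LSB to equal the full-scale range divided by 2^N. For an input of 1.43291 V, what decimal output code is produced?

The full-scale span is 2.32 − (-0.78) = 3.1 V. LSB = 3.1 V / 2^14 ≈ 189.2 µV.
(V_in − V_min) × 2^14/range = (1.43291 − (-0.78)) × 16384/3.1 = 11695.586.
Floor → code = 11695.

11695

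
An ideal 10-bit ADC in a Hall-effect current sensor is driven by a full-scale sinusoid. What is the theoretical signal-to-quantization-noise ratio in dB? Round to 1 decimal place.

62.0 dB

6.02(10) + 1.76 = 60.20 + 1.76 = 61.96 dB.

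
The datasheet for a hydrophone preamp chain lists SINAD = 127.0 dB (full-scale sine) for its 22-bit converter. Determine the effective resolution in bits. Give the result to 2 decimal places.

20.80 bits

Inverting SNR = 6.02 N + 1.76: N_eff = (127.0 − 1.76)/6.02 = 20.8040.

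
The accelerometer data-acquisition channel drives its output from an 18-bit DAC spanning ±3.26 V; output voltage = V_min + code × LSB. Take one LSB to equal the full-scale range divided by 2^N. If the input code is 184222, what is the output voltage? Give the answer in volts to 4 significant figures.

Range = 3.26 − (-3.26) = 6.52 V. LSB = 6.52 V / 2^18.
Output = V_min + (184222/262144) × range = -3.26 + 0.702751 × 6.52 V
      = -3.26 V + 4.58194 V = 1.32194 V.

1.322 V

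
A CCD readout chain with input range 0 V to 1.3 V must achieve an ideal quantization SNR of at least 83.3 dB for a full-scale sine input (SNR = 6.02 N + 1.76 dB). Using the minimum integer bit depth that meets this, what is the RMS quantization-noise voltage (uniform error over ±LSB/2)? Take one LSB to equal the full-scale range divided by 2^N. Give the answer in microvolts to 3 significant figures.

22.9 µV

Span = 1.3 V.
N ≥ (83.3 − 1.76)/6.02 = 13.545 → N_min = 14.
LSB = 1.3 V / 2^14 = 79.346 µV.
σ_q = LSB/√12 = 79.346 µV/3.4641 = 22.9 µV.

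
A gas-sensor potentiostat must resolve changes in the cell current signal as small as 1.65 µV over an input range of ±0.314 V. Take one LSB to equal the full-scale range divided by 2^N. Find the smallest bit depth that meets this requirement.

The full-scale span is 0.314 − (-0.314) = 0.628 V.
Levels needed ≥ 0.628/1.65 µV = 380600. 2^19 = 524288 suffices, so N_min = 19.

19 bits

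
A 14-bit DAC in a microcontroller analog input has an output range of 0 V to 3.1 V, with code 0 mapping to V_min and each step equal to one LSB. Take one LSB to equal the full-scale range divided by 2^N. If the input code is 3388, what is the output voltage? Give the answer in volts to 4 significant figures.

0.6410 V

Full-scale range = 3.1 V. LSB = 3.1 V / 2^14.
Output = V_min + (3388/16384) × range = 0 + 0.206787 × 3.1 V
      = 0 + 0.641040 = 0.641040 V.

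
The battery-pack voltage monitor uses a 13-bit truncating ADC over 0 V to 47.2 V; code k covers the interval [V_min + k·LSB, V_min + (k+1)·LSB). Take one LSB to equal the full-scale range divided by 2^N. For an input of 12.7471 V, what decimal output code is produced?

V_FS = 47.2 V. LSB = 47.2 V / 2^13 ≈ 5.762 mV.
V_in − V_min = 12.7471 − (0) = 12.7471 V.
Divide by LSB: 12.7471 × 8192/47.2 = 2212.3780.
Truncating gives code 2212.

2212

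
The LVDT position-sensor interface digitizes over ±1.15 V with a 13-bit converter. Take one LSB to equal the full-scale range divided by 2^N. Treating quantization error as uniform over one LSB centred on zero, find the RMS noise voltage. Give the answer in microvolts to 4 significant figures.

The full-scale span is 1.15 − (-1.15) = 2.3 V.
One LSB is 2.3 V / 8192 = 280.762 µV.
RMS of a uniform error over width LSB is LSB/√12 = 81.05 µV.

81.05 µV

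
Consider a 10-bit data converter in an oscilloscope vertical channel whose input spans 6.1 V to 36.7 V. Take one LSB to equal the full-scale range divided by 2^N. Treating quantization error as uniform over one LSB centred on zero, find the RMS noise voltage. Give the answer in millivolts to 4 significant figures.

8.626 mV

Range = 36.7 − (6.1) = 30.6 V.
LSB = 30.6 V / 2^10 = 29.8828 mV.
For a uniform distribution on [−LSB/2, +LSB/2], V_rms = LSB/√12 = 29.8828 mV/3.4641 = 8.626 mV.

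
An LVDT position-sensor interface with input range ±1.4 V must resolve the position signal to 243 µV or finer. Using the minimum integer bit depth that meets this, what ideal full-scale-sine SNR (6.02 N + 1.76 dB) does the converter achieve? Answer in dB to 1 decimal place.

86.0 dB

Range = 1.4 − (-1.4) = 2.8 V.
Levels needed ≥ 2.8/243 µV = 11520. 2^14 = 16384 suffices, so N_min = 14.
6.02(14) + 1.76 = 86.04 dB.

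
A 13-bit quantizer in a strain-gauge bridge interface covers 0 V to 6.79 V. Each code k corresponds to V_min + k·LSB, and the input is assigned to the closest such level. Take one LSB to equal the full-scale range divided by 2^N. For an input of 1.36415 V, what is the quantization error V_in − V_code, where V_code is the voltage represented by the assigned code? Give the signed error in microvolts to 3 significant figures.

−149 µV

V_FS = 6.79 V. LSB = 6.79 V / 2^13 ≈ 0.8289 mV.
(V_in − V_min)/LSB = (1.36415 − (0)) × 8192/6.79 = 1645.8199 → nearest code k = 1646.
V_code = 0 + (1646/8192) × 6.79 = 1.364299316 V.
e = 1.36415 − (1.364299316) = −149 µV.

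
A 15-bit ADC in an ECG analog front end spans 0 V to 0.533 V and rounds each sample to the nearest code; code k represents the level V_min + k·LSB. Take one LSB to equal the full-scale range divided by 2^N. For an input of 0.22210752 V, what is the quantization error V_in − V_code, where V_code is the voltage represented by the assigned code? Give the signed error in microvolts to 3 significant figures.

Span = 0.533 V. LSB = 0.533 V / 2^15 ≈ 16.27 µV.
(V_in − V_min)/LSB = (0.22210752 − (0)) × 32768/0.533 = 13654.8203 → nearest code k = 13655.
V_code = 0 + (13655/32768) × 0.533 = 0.22211044312 V.
V_in − V_code = 0.22210752 − (0.22211044312) = −2.92 µV.

−2.92 µV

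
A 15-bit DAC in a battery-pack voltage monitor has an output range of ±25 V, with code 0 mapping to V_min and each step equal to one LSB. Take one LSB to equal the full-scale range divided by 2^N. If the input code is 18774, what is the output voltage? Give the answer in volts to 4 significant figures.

Full-scale range = 25 V − (-25 V) = 50 V. LSB = 50 V / 2^15.
V_out = -25 + 18774 × (50/32768) V
      = -25 V + 28.6469 V = 3.64685 V.

3.647 V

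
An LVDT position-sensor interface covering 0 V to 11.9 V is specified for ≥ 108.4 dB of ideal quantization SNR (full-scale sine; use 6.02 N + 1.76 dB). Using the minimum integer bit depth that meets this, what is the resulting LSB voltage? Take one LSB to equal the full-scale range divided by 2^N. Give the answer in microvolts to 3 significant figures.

Span = 11.9 V.
N ≥ (108.4 − 1.76)/6.02 = 17.714 → N_min = 18.
LSB = 11.9 V / 2^18 = 45.4 µV.

45.4 µV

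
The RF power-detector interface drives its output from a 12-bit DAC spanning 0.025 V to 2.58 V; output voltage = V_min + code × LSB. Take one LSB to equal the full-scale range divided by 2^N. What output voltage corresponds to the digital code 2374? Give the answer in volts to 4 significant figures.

1.506 V

The full-scale span is 2.58 − (0.025) = 2.555 V. LSB = 2.555 V / 2^12.
V_out = V_min + code × LSB = 0.025 V + 2374 × 2.555 V / 4096
      = 0.025 V + 1.48085 V = 1.50585 V.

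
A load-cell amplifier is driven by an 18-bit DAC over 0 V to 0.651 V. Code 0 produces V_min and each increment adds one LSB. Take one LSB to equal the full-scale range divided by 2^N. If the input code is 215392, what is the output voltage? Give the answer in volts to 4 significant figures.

Range is 0.651 V. LSB = 0.651 V / 2^18.
V_out = V_min + code × LSB = 0 V + 215392 × 0.651 V / 262144
      = 0 + 0.534898 = 0.534898 V.

0.5349 V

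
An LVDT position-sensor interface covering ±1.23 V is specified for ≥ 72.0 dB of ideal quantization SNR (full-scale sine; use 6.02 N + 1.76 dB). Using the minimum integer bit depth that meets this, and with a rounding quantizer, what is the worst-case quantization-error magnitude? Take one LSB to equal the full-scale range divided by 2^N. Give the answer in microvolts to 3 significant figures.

Span: 1.23 V − (-1.23 V) = 2.46 V.
6.02 N + 1.76 ≥ 72.0 gives N ≥ 11.668, so the minimum integer is 12.
Step size = 2.46/4096 V = 0.60059 mV.
|e|_max = LSB/2 = 300 µV.

300 µV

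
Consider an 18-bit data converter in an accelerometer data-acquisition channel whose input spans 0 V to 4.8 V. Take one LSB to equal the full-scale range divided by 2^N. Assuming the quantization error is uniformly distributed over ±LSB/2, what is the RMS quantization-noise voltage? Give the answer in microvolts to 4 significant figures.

5.286 µV

Span = 4.8 V.
Step size = 4.8/262144 V = 18.3105 µV.
σ_q = LSB/√12 = 18.3105 µV/3.4641 = 5.286 µV.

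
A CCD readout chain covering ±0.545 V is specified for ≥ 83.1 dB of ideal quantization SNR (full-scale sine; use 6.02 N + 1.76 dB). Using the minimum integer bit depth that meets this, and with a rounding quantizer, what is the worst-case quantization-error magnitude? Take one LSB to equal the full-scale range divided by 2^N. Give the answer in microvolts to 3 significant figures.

33.3 µV

Span: 0.545 V − (-0.545 V) = 1.09 V.
6.02 N + 1.76 ≥ 83.1 gives N ≥ 13.512, so the minimum integer is 14.
One LSB is 1.09 V / 16384 = 66.528 µV.
Max error for round-to-nearest is LSB/2 = 33.3 µV.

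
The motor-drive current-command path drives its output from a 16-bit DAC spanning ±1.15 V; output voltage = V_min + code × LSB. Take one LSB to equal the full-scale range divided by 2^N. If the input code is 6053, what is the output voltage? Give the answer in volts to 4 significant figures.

-0.9376 V

The full-scale span is 1.15 − (-1.15) = 2.3 V. LSB = 2.3 V / 2^16.
Output = V_min + (6053/65536) × range = -1.15 + 0.0923615 × 2.3 V
      = -1.15 + 0.212431 = -0.937569 V.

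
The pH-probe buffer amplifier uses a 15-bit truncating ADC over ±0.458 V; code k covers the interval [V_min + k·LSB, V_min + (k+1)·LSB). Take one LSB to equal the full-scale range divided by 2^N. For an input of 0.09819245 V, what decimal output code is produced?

19896

Full-scale range = 0.458 V − (-0.458 V) = 0.916 V. LSB = 0.916 V / 2^15 ≈ 27.95 µV.
V_in − V_min = 0.09819245 − (-0.458) = 0.55619245 V.
Divide by LSB: 0.55619245 × 32768/0.916 = 19896.6312.
Truncating gives code 19896.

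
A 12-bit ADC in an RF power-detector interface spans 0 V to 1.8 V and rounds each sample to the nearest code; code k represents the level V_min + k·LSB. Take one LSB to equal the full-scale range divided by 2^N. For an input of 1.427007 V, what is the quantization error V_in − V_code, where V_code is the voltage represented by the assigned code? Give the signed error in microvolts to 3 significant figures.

+103 µV

V_FS = 1.8 V. LSB = 1.8 V / 2^12 ≈ 439.5 µV.
(V_in − V_min)/LSB = (1.427007 − (0)) × 4096/1.8 = 3247.2337 → nearest code k = 3247.
V_code = V_min + k × range/2^12 = 0 + 3247 × 1.8/4096 = 1.426904297 V.
V_in − V_code = 1.427007 − (1.426904297) = +103 µV.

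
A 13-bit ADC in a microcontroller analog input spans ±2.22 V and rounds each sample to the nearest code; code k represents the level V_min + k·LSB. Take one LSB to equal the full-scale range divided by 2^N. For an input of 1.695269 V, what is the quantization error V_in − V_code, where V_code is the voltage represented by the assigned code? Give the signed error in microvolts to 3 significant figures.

Full-scale range = 2.22 V − (-2.22 V) = 4.44 V. LSB = 4.44 V / 2^13 ≈ 0.5420 mV.
(1.695269 − (-2.22)) / LSB = 3.915269 × 8192/4.44 = 7223.8477. Nearest integer: k = 7224.
Reconstructed level: -2.22 + 7224 × 4.44/8192 V = 1.695351563 V.
V_in − V_code = 1.695269 − (1.695351563) = −82.6 µV.

−82.6 µV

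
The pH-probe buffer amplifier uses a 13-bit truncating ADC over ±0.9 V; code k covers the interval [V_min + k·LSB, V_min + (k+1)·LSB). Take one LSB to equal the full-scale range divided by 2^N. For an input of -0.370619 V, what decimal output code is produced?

Range = 0.9 − (-0.9) = 1.8 V. LSB = 1.8 V / 2^13 ≈ 219.7 µV.
(V_in − V_min) × 2^13/range = (-0.370619 − (-0.9)) × 8192/1.8 = 2409.272.
Floor → code = 2409.

2409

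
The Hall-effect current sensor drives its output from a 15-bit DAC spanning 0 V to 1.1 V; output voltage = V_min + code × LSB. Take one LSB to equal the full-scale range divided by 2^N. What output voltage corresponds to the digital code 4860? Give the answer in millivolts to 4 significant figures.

163.1 mV

Range is 1.1 V. LSB = 1.1 V / 2^15.
V_out = 0 + 4860 × (1.1/32768) V
      = 0 + 0.163147 = 0.163147 V.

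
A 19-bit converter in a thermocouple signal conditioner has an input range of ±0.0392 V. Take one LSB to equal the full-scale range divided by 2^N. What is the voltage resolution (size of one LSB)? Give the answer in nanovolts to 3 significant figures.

Range = 0.0392 − (-0.0392) = 0.0784 V.
2^19 = 524288 levels.
LSB = 0.0784 V ÷ 2^19 = 0.0784/524288 V = 150 nV.

150 nV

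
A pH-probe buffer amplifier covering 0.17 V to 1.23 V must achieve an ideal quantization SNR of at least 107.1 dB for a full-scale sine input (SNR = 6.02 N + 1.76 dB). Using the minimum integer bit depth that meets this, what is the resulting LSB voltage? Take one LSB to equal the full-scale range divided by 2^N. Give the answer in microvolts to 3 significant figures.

Full-scale range = 1.23 V − (0.17 V) = 1.06 V.
N ≥ (107.1 − 1.76)/6.02 = 17.498 → N_min = 18.
Step size = 1.06/262144 V = 4.04 µV.

4.04 µV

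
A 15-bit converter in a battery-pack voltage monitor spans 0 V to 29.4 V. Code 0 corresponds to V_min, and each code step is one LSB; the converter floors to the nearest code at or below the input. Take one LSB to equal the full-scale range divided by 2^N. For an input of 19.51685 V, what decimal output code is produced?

Range is 29.4 V. LSB = 29.4 V / 2^15 ≈ 0.8972 mV.
(V_in − V_min) × 2^15/range = (19.51685 − (0)) × 32768/29.4 = 21752.658.
Floor → code = 21752.

21752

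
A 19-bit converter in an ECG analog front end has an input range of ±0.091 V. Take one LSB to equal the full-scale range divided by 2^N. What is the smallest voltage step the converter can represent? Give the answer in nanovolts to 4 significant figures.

347.1 nV

Full-scale range = 0.091 V − (-0.091 V) = 0.182 V.
2^19 = 524288 levels.
Step size = 0.182/524288 V = 347.1 nV.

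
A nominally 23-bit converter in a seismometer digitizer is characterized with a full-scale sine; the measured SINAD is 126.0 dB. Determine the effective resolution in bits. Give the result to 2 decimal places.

20.64 bits

Inverting SNR = 6.02 N + 1.76: N_eff = (126.0 − 1.76)/6.02 = 20.6379.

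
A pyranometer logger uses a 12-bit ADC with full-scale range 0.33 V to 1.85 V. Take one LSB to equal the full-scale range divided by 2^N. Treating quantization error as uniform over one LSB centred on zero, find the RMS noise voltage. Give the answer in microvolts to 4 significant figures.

107.1 µV

Span: 1.85 V − (0.33 V) = 1.52 V.
LSB = 1.52 V / 2^12 = 371.094 µV.
V_rms = LSB/√12 = 371.094 µV / √12 = 107.1 µV.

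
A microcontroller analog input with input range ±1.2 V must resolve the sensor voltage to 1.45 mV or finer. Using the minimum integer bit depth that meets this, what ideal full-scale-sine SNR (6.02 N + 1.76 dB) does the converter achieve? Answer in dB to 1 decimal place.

68.0 dB

Span: 1.2 V − (-1.2 V) = 2.4 V.
Levels needed ≥ 2.4/1.45 mV = 1655. 2^11 = 2048 suffices, so N_min = 11.
SNR = 6.02 × 11 + 1.76 = 67.98 dB.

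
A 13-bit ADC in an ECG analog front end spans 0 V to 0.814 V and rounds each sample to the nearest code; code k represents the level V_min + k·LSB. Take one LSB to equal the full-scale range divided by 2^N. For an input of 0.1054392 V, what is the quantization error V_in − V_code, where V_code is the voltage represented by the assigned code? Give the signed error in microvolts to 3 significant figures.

V_FS = 0.814 V. LSB = 0.814 V / 2^13 ≈ 99.37 µV.
(0.1054392 − (0)) / LSB = 0.1054392 × 8192/0.814 = 1061.1277. Nearest integer: k = 1061.
V_code = 0 + (1061/8192) × 0.814 = 0.1054265137 V.
e = 0.1054392 − (0.1054265137) = +12.7 µV.

+12.7 µV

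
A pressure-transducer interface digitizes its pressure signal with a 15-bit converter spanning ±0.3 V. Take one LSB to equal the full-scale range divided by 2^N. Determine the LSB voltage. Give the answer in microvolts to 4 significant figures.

18.31 µV

Span: 0.3 V − (-0.3 V) = 0.6 V.
Number of codes = 2^15 = 32768.
One LSB is 0.6 V / 32768 = 18.31 µV.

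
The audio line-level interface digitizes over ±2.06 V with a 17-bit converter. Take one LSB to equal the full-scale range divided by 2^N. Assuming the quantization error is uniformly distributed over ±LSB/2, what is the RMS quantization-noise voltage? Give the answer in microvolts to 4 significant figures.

9.074 µV

The full-scale span is 2.06 − (-2.06) = 4.12 V.
LSB = 4.12 V ÷ 2^17 = 4.12/131072 V = 31.4331 µV.
σ_q = LSB/√12 = 31.4331 µV/3.4641 = 9.074 µV.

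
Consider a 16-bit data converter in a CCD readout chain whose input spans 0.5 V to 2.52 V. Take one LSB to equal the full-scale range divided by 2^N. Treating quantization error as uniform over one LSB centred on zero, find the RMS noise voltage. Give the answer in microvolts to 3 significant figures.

8.90 µV

The full-scale span is 2.52 − (0.5) = 2.02 V.
LSB = 2.02 V / 2^16 = 30.823 µV.
σ_q = LSB/√12 = 30.823 µV/3.4641 = 8.90 µV.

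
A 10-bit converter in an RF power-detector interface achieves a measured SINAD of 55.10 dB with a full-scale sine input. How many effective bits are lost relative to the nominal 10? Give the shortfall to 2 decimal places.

ENOB = (SINAD − 1.76)/6.02 = (55.10 − 1.76)/6.02 = 8.8605 bits.
10 − 8.8605 = 1.14 bits below nominal.

1.14 bits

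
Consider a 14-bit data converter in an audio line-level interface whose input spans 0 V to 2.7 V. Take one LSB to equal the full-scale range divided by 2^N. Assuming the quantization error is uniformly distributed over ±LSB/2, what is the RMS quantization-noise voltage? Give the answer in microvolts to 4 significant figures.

47.57 µV

Full-scale range = 2.7 V.
LSB = 2.7 V / 2^14 = 164.795 µV.
RMS of a uniform error over width LSB is LSB/√12 = 47.57 µV.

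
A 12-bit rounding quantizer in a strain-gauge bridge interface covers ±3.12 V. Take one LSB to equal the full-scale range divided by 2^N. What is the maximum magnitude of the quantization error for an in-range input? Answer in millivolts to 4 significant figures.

0.7617 mV

The full-scale span is 3.12 − (-3.12) = 6.24 V.
LSB = 6.24 V ÷ 2^12 = 6.24/4096 V = 1.52344 mV.
|e|_max = LSB/2 = 0.7617 mV.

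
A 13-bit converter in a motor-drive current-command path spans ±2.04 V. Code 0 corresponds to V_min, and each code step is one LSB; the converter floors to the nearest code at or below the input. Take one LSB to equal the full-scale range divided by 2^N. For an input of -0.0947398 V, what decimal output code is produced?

Range = 2.04 − (-2.04) = 4.08 V. LSB = 4.08 V / 2^13 ≈ 498.0 µV.
(V_in − V_min) × 2^13/range = (-0.0947398 − (-2.04)) × 8192/4.08 = 3905.777.
Floor → code = 3905.

3905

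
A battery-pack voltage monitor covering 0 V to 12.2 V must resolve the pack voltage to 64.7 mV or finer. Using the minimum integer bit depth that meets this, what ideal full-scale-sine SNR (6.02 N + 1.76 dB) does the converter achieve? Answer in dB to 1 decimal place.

49.9 dB

Full-scale range = 12.2 V.
Levels needed ≥ 12.2/64.7 mV = 188.6. 2^8 = 256 suffices, so N_min = 8.
6.02(8) + 1.76 = 49.92 dB.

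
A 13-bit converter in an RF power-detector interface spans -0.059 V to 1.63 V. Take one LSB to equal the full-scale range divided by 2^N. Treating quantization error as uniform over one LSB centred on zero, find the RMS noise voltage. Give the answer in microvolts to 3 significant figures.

Range = 1.63 − (-0.059) = 1.689 V.
LSB = 1.689 V / 2^13 = 206.18 µV.
For a uniform distribution on [−LSB/2, +LSB/2], V_rms = LSB/√12 = 206.18 µV/3.4641 = 59.5 µV.

59.5 µV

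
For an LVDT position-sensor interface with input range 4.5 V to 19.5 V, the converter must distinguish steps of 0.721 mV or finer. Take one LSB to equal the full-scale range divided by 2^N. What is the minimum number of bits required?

15 bits

Full-scale range = 19.5 V − (4.5 V) = 15 V.
15 V / 0.721 mV = 20800. Since 2^14 = 16384 and 2^15 = 32768, N = 15.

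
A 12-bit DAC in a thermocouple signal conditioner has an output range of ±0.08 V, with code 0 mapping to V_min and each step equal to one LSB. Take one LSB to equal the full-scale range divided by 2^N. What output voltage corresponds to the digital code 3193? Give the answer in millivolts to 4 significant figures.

Full-scale range = 0.08 V − (-0.08 V) = 0.16 V. LSB = 0.16 V / 2^12.
Output = V_min + (3193/4096) × range = -0.08 + 0.779541 × 0.16 V
      = -0.08 V + 0.124727 V = 0.0447266 V.

44.73 mV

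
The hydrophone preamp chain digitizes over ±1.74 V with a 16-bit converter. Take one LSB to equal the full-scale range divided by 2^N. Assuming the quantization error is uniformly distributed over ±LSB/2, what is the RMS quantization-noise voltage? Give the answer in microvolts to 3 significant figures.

The full-scale span is 1.74 − (-1.74) = 3.48 V.
Step size = 3.48/65536 V = 53.101 µV.
σ_q = LSB/√12 = 53.101 µV/3.4641 = 15.3 µV.

15.3 µV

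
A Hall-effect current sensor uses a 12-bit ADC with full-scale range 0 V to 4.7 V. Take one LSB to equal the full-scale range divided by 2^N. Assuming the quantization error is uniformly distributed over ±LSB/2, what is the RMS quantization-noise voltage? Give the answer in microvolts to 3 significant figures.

V_FS = 4.7 V.
LSB = 4.7 V ÷ 2^12 = 4.7/4096 V = 1.1475 mV.
For a uniform distribution on [−LSB/2, +LSB/2], V_rms = LSB/√12 = 1.1475 mV/3.4641 = 331 µV.

331 µV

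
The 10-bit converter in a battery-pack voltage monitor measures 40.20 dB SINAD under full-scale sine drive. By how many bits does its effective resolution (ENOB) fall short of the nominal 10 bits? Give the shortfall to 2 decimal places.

3.61 bits

Effective bits = (40.20 − 1.76)/6.02 = 6.3854.
10 − 6.3854 = 3.61 bits below nominal.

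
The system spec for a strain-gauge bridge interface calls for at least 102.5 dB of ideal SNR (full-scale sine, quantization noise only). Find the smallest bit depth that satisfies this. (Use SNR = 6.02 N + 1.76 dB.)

17 bits

Required N = ⌈(102.5 − 1.76)/6.02⌉ = ⌈16.734⌉ = 17.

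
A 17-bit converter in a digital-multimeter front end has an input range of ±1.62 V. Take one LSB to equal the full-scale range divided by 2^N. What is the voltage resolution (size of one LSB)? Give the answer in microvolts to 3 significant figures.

Range = 1.62 − (-1.62) = 3.24 V.
2^17 = 131072 levels.
LSB = 3.24 V ÷ 2^17 = 3.24/131072 V = 24.7 µV.

24.7 µV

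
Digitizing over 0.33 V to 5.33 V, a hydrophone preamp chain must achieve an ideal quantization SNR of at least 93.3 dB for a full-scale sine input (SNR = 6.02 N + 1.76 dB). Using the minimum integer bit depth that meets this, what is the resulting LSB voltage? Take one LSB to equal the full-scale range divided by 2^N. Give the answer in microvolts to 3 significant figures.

Range = 5.33 − (0.33) = 5 V.
N ≥ (93.3 − 1.76)/6.02 = 15.206 → N_min = 16.
Step size = 5/65536 V = 76.3 µV.

76.3 µV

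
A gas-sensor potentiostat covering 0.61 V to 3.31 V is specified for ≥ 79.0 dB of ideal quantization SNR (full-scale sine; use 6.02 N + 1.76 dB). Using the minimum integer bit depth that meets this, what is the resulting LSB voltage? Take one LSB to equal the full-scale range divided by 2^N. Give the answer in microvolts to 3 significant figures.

330 µV

Range = 3.31 − (0.61) = 2.7 V.
6.02 N + 1.76 ≥ 79.0 gives N ≥ 12.831, so the minimum integer is 13.
LSB = 2.7 V / 2^13 = 330 µV.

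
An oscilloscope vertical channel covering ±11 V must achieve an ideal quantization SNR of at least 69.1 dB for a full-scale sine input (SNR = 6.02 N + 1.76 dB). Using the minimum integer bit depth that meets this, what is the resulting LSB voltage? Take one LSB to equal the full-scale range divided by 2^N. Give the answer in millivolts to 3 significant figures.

Range = 11 − (-11) = 22 V.
Solving 6.02 N ≥ 69.1 − 1.76: N ≥ 11.186. Round up → N = 12.
Step size = 22/4096 V = 5.37 mV.

5.37 mV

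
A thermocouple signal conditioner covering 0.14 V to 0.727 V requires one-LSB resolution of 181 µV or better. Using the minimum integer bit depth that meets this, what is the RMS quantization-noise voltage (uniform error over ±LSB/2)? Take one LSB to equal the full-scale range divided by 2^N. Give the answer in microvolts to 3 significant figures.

41.4 µV

Range = 0.727 − (0.14) = 0.587 V.
0.587 V / 181 µV = 3243. Since 2^11 = 2048 and 2^12 = 4096, N = 12.
Step size = 0.587/4096 V = 143.31 µV.
σ_q = LSB/√12 = 143.31 µV/3.4641 = 41.4 µV.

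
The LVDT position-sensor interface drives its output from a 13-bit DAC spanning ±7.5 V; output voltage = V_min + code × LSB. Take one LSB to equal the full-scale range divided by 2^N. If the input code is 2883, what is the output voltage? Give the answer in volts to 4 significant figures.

-2.221 V

Full-scale range = 7.5 V − (-7.5 V) = 15 V. LSB = 15 V / 2^13.
Output = V_min + (2883/8192) × range = -7.5 + 0.351929 × 15 V
      = -7.5 + 5.27893 = -2.22107 V.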